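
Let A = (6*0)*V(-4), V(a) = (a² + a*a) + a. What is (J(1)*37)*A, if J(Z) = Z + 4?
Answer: 0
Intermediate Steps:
J(Z) = 4 + Z
V(a) = a + 2*a² (V(a) = (a² + a²) + a = 2*a² + a = a + 2*a²)
A = 0 (A = (6*0)*(-4*(1 + 2*(-4))) = 0*(-4*(1 - 8)) = 0*(-4*(-7)) = 0*28 = 0)
(J(1)*37)*A = ((4 + 1)*37)*0 = (5*37)*0 = 185*0 = 0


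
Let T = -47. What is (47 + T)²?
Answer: 0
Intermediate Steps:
(47 + T)² = (47 - 47)² = 0² = 0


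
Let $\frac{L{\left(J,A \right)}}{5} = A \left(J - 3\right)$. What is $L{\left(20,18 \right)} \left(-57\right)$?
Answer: $-87210$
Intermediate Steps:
$L{\left(J,A \right)} = 5 A \left(-3 + J\right)$ ($L{\left(J,A \right)} = 5 A \left(J - 3\right) = 5 A \left(-3 + J\right)$)
$L{\left(20,18 \right)} \left(-57\right) = 5 \cdot 18 \left(-3 + 20\right) \left(-57\right) = 5 \cdot 18 \cdot 17 \left(-57\right) = 1530 \left(-57\right) = -87210$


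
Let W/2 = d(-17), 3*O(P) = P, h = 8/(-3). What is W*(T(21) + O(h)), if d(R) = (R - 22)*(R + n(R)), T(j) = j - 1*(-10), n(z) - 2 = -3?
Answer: 42276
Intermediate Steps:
n(z) = -1 (n(z) = 2 - 3 = -1)
T(j) = 10 + j (T(j) = j + 10 = 10 + j)
h = -8/3 (h = 8*(-⅓) = -8/3 ≈ -2.6667)
O(P) = P/3
d(R) = (-1 + R)*(-22 + R) (d(R) = (R - 22)*(R - 1) = (-22 + R)*(-1 + R) = (-1 + R)*(-22 + R))
W = 1404 (W = 2*(22 + (-17)² - 23*(-17)) = 2*(22 + 289 + 391) = 2*702 = 1404)
W*(T(21) + O(h)) = 1404*((10 + 21) + (⅓)*(-8/3)) = 1404*(31 - 8/9) = 1404*(271/9) = 42276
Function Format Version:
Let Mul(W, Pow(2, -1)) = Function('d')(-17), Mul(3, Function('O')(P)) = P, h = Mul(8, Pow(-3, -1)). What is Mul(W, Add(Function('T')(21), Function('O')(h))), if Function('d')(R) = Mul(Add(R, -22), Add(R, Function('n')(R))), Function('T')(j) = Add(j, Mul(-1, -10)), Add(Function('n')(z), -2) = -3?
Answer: 42276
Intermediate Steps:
Function('n')(z) = -1 (Function('n')(z) = Add(2, -3) = -1)
Function('T')(j) = Add(10, j) (Function('T')(j) = Add(j, 10) = Add(10, j))
h = Rational(-8, 3) (h = Mul(8, Rational(-1, 3)) = Rational(-8, 3) ≈ -2.6667)
Function('O')(P) = Mul(Rational(1, 3), P)
Function('d')(R) = Mul(Add(-1, R), Add(-22, R)) (Function('d')(R) = Mul(Add(R, -22), Add(R, -1)) = Mul(Add(-22, R), Add(-1, R)) = Mul(Add(-1, R), Add(-22, R)))
W = 1404 (W = Mul(2, Add(22, Pow(-17, 2), Mul(-23, -17))) = Mul(2, Add(22, 289, 391)) = Mul(2, 702) = 1404)
Mul(W, Add(Function('T')(21), Function('O')(h))) = Mul(1404, Add(Add(10, 21), Mul(Rational(1, 3), Rational(-8, 3)))) = Mul(1404, Add(31, Rational(-8, 9))) = Mul(1404, Rational(271, 9)) = 42276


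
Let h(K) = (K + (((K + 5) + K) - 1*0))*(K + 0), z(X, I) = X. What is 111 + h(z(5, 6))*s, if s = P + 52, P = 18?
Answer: 7111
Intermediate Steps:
s = 70 (s = 18 + 52 = 70)
h(K) = K*(5 + 3*K) (h(K) = (K + (((5 + K) + K) + 0))*K = (K + ((5 + 2*K) + 0))*K = (K + (5 + 2*K))*K = (5 + 3*K)*K = K*(5 + 3*K))
111 + h(z(5, 6))*s = 111 + (5*(5 + 3*5))*70 = 111 + (5*(5 + 15))*70 = 111 + (5*20)*70 = 111 + 100*70 = 111 + 7000 = 7111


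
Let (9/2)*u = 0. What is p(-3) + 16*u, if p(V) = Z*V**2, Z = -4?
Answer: -36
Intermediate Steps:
u = 0 (u = (2/9)*0 = 0)
p(V) = -4*V**2
p(-3) + 16*u = -4*(-3)**2 + 16*0 = -4*9 + 0 = -36 + 0 = -36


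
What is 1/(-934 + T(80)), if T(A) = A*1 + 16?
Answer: -1/838 ≈ -0.0011933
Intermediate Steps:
T(A) = 16 + A (T(A) = A + 16 = 16 + A)
1/(-934 + T(80)) = 1/(-934 + (16 + 80)) = 1/(-934 + 96) = 1/(-838) = -1/838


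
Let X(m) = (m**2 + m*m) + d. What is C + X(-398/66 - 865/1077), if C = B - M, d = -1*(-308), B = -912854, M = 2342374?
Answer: -456819500434408/140351409 ≈ -3.2548e+6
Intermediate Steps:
d = 308
C = -3255228 (C = -912854 - 1*2342374 = -912854 - 2342374 = -3255228)
X(m) = 308 + 2*m**2 (X(m) = (m**2 + m*m) + 308 = (m**2 + m**2) + 308 = 2*m**2 + 308 = 308 + 2*m**2)
C + X(-398/66 - 865/1077) = -3255228 + (308 + 2*(-398/66 - 865/1077)**2) = -3255228 + (308 + 2*(-398*1/66 - 865*1/1077)**2) = -3255228 + (308 + 2*(-199/33 - 865/1077)**2) = -3255228 + (308 + 2*(-80956/11847)**2) = -3255228 + (308 + 2*(6553873936/140351409)) = -3255228 + (308 + 13107747872/140351409) = -3255228 + 56335981844/140351409 = -456819500434408/140351409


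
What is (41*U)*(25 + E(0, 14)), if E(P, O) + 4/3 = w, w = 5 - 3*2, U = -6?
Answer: -5576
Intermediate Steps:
w = -1 (w = 5 - 6 = -1)
E(P, O) = -7/3 (E(P, O) = -4/3 - 1 = -7/3)
(41*U)*(25 + E(0, 14)) = (41*(-6))*(25 - 7/3) = -246*68/3 = -5576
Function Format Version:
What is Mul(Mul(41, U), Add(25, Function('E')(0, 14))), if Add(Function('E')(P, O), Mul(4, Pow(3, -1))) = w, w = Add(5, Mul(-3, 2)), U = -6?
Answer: -5576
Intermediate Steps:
w = -1 (w = Add(5, -6) = -1)
Function('E')(P, O) = Rational(-7, 3) (Function('E')(P, O) = Add(Rational(-4, 3), -1) = Rational(-7, 3))
Mul(Mul(41, U), Add(25, Function('E')(0, 14))) = Mul(Mul(41, -6), Add(25, Rational(-7, 3))) = Mul(-246, Rational(68, 3)) = -5576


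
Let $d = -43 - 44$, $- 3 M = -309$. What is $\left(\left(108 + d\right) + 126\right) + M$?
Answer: $250$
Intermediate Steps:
$M = 103$ ($M = \left(- \frac{1}{3}\right) \left(-309\right) = 103$)
$d = -87$
$\left(\left(108 + d\right) + 126\right) + M = \left(\left(108 - 87\right) + 126\right) + 103 = \left(21 + 126\right) + 103 = 147 + 103 = 250$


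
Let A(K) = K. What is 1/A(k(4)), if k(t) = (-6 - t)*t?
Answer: -1/40 ≈ -0.025000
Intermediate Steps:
k(t) = t*(-6 - t)
1/A(k(4)) = 1/(-1*4*(6 + 4)) = 1/(-1*4*10) = 1/(-40) = -1/40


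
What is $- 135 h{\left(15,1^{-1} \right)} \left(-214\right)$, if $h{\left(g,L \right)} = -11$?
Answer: $-317790$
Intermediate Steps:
$- 135 h{\left(15,1^{-1} \right)} \left(-214\right) = \left(-135\right) \left(-11\right) \left(-214\right) = 1485 \left(-214\right) = -317790$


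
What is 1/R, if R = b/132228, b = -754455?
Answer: -44076/251485 ≈ -0.17526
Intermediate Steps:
R = -251485/44076 (R = -754455/132228 = -754455*1/132228 = -251485/44076 ≈ -5.7057)
1/R = 1/(-251485/44076) = -44076/251485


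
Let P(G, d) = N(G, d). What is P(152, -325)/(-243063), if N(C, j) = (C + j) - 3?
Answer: 176/243063 ≈ 0.00072409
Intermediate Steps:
N(C, j) = -3 + C + j
P(G, d) = -3 + G + d
P(152, -325)/(-243063) = (-3 + 152 - 325)/(-243063) = -176*(-1/243063) = 176/243063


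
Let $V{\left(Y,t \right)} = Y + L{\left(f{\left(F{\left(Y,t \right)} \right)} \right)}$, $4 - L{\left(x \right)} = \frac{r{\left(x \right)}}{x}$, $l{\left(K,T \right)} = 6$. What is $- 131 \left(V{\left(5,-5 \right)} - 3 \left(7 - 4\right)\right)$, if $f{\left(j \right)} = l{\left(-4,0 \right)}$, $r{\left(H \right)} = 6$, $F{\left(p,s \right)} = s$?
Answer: $131$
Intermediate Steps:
$f{\left(j \right)} = 6$
$L{\left(x \right)} = 4 - \frac{6}{x}$
$V{\left(Y,t \right)} = 3 + Y$ ($V{\left(Y,t \right)} = Y + \left(4 - \frac{6}{6}\right) = Y + \left(4 - 1\right) = Y + 3 = 3 + Y$)
$- 131 \left(V{\left(5,-5 \right)} - 3 \left(7 - 4\right)\right) = - 131 \left(\left(3 + 5\right) - 3 \left(7 - 4\right)\right) = - 131 \left(8 - 3 \left(7 - 4\right)\right) = - 131 \left(8 - 9\right) = \left(-131\right) \left(-1\right) = 131$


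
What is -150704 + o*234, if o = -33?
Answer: -158426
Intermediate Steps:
-150704 + o*234 = -150704 - 33*234 = -150704 - 7722 = -158426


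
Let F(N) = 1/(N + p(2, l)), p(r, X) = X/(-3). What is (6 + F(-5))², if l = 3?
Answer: 1225/36 ≈ 34.028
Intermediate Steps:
p(r, X) = -X/3 (p(r, X) = X*(-⅓) = -X/3)
F(N) = 1/(-1 + N) (F(N) = 1/(N - ⅓*3) = 1/(N - 1) = 1/(-1 + N))
(6 + F(-5))² = (6 + 1/(-1 - 5))² = (6 + 1/(-6))² = (6 - ⅙)² = (35/6)² = 1225/36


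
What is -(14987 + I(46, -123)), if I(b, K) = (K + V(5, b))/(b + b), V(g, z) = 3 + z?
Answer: -689365/46 ≈ -14986.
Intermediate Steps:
I(b, K) = (3 + K + b)/(2*b) (I(b, K) = (K + (3 + b))/(b + b) = (3 + K + b)/((2*b)) = (3 + K + b)*(1/(2*b)) = (3 + K + b)/(2*b))
-(14987 + I(46, -123)) = -(14987 + (1/2)*(3 - 123 + 46)/46) = -(14987 + (1/2)*(1/46)*(-74)) = -(14987 - 37/46) = -1*689365/46 = -689365/46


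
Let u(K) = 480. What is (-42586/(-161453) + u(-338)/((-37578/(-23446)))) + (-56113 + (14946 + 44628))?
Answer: 3802795340237/1011180139 ≈ 3760.8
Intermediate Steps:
(-42586/(-161453) + u(-338)/((-37578/(-23446)))) + (-56113 + (14946 + 44628)) = (-42586/(-161453) + 480/((-37578/(-23446)))) + (-56113 + (14946 + 44628)) = (-42586*(-1/161453) + 480/((-37578*(-1/23446)))) + (-56113 + 59574) = (42586/161453 + 480/(18789/11723)) + 3461 = (42586/161453 + 480*(11723/18789)) + 3461 = (42586/161453 + 1875680/6263) + 3461 = 303100879158/1011180139 + 3461 = 3802795340237/1011180139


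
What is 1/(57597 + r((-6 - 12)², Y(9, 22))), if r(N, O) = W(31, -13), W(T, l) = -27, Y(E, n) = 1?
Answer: 1/57570 ≈ 1.7370e-5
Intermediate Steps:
r(N, O) = -27
1/(57597 + r((-6 - 12)², Y(9, 22))) = 1/(57597 - 27) = 1/57570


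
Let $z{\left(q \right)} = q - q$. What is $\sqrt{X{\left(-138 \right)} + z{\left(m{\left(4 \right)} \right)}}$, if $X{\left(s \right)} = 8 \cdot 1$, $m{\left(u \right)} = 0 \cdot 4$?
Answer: $2 \sqrt{2} \approx 2.8284$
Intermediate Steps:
$m{\left(u \right)} = 0$
$z{\left(q \right)} = 0$
$X{\left(s \right)} = 8$
$\sqrt{X{\left(-138 \right)} + z{\left(m{\left(4 \right)} \right)}} = \sqrt{8 + 0} = \sqrt{8} = 2 \sqrt{2}$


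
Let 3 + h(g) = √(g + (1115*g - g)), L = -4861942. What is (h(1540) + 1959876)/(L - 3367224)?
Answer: -1959873/8229166 - 5*√17171/4114583 ≈ -0.23832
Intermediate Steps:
h(g) = -3 + √1115*√g (h(g) = -3 + √(g + (1115*g - g)) = -3 + √(g + 1114*g) = -3 + √(1115*g) = -3 + √1115*√g)
(h(1540) + 1959876)/(L - 3367224) = ((-3 + √1115*√1540) + 1959876)/(-4861942 - 3367224) = ((-3 + √1115*(2*√385)) + 1959876)/(-8229166) = ((-3 + 10*√17171) + 1959876)*(-1/8229166) = (1959873 + 10*√17171)*(-1/8229166) = -1959873/8229166 - 5*√17171/4114583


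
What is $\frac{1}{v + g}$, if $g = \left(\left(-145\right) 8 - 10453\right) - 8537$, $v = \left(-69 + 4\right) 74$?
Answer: $- \frac{1}{24960} \approx -4.0064 \cdot 10^{-5}$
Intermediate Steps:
$v = -4810$ ($v = \left(-65\right) 74 = -4810$)
$g = -20150$ ($g = \left(-1160 - 10453\right) - 8537 = -11613 - 8537 = -20150$)
$\frac{1}{v + g} = \frac{1}{-4810 - 20150} = \frac{1}{-24960} = - \frac{1}{24960}$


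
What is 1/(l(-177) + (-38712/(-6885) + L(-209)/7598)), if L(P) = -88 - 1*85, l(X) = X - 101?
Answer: -17437410/4749952423 ≈ -0.0036711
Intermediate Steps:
l(X) = -101 + X
L(P) = -173 (L(P) = -88 - 85 = -173)
1/(l(-177) + (-38712/(-6885) + L(-209)/7598)) = 1/((-101 - 177) + (-38712/(-6885) - 173/7598)) = 1/(-278 + (-38712*(-1/6885) - 173*1/7598)) = 1/(-278 + (12904/2295 - 173/7598)) = 1/(-278 + 97647557/17437410) = 1/(-4749952423/17437410) = -17437410/4749952423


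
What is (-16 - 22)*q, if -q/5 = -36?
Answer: -6840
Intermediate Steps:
q = 180 (q = -5*(-36) = 180)
(-16 - 22)*q = (-16 - 22)*180 = -38*180 = -6840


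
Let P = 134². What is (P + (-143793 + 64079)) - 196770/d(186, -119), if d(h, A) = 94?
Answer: -3001011/47 ≈ -63851.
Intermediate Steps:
P = 17956
(P + (-143793 + 64079)) - 196770/d(186, -119) = (17956 + (-143793 + 64079)) - 196770/94 = (17956 - 79714) - 196770*1/94 = -61758 - 98385/47 = -3001011/47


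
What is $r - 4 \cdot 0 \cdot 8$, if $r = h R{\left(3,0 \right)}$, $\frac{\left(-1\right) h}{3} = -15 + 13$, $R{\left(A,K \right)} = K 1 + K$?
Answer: $0$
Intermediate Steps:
$R{\left(A,K \right)} = 2 K$ ($R{\left(A,K \right)} = K + K = 2 K$)
$h = 6$ ($h = - 3 \left(-15 + 13\right) = \left(-3\right) \left(-2\right) = 6$)
$r = 0$ ($r = 6 \cdot 2 \cdot 0 = 6 \cdot 0 = 0$)
$r - 4 \cdot 0 \cdot 8 = 0 - 4 \cdot 0 \cdot 8 = 0 - 0 \cdot 8 = 0 - 0 = 0 + 0 = 0$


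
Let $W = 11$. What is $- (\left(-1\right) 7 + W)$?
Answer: $-4$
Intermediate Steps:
$- (\left(-1\right) 7 + W) = - (\left(-1\right) 7 + 11) = - (-7 + 11) = \left(-1\right) 4 = -4$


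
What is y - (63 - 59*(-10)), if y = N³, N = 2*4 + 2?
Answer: 347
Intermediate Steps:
N = 10 (N = 8 + 2 = 10)
y = 1000 (y = 10³ = 1000)
y - (63 - 59*(-10)) = 1000 - (63 - 59*(-10)) = 1000 - (63 + 590) = 1000 - 1*653 = 1000 - 653 = 347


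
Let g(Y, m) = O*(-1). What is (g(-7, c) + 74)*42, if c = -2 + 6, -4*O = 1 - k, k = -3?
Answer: 3150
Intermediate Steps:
O = -1 (O = -(1 - 1*(-3))/4 = -(1 + 3)/4 = -¼*4 = -1)
c = 4
g(Y, m) = 1 (g(Y, m) = -1*(-1) = 1)
(g(-7, c) + 74)*42 = (1 + 74)*42 = 75*42 = 3150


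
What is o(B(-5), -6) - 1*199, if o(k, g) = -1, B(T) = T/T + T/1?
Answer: -200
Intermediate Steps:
B(T) = 1 + T (B(T) = 1 + T*1 = 1 + T)
o(B(-5), -6) - 1*199 = -1 - 1*199 = -1 - 199 = -200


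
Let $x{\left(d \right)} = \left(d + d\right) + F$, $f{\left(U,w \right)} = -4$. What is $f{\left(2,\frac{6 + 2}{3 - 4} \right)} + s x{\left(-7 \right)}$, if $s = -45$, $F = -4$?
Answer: $806$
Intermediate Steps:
$x{\left(d \right)} = -4 + 2 d$ ($x{\left(d \right)} = \left(d + d\right) - 4 = 2 d - 4 = -4 + 2 d$)
$f{\left(2,\frac{6 + 2}{3 - 4} \right)} + s x{\left(-7 \right)} = -4 - 45 \left(-4 + 2 \left(-7\right)\right) = -4 - 45 \left(-4 - 14\right) = -4 - -810 = -4 + 810 = 806$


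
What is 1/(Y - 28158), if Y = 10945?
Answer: -1/17213 ≈ -5.8096e-5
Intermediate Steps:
1/(Y - 28158) = 1/(10945 - 28158) = 1/(-17213) = -1/17213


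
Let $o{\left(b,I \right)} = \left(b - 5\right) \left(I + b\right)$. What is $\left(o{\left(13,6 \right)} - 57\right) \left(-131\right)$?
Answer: $-12445$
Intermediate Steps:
$o{\left(b,I \right)} = \left(-5 + b\right) \left(I + b\right)$
$\left(o{\left(13,6 \right)} - 57\right) \left(-131\right) = \left(\left(13^{2} - 30 - 65 + 6 \cdot 13\right) - 57\right) \left(-131\right) = \left(\left(169 - 30 - 65 + 78\right) - 57\right) \left(-131\right) = \left(152 - 57\right) \left(-131\right) = 95 \left(-131\right) = -12445$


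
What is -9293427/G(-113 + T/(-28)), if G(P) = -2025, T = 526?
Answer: 344201/75 ≈ 4589.3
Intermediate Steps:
-9293427/G(-113 + T/(-28)) = -9293427/(-2025) = -9293427*(-1/2025) = 344201/75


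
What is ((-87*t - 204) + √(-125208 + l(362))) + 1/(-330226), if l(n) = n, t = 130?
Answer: -3802222165/330226 + I*√124846 ≈ -11514.0 + 353.34*I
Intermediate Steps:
((-87*t - 204) + √(-125208 + l(362))) + 1/(-330226) = ((-87*130 - 204) + √(-125208 + 362)) + 1/(-330226) = ((-11310 - 204) + √(-124846)) - 1/330226 = (-11514 + I*√124846) - 1/330226 = -3802222165/330226 + I*√124846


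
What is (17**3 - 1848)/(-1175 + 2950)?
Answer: 613/355 ≈ 1.7268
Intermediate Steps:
(17**3 - 1848)/(-1175 + 2950) = (4913 - 1848)/1775 = 3065*(1/1775) = 613/355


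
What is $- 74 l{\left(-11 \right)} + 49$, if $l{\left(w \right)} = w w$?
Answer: $-8905$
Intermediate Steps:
$l{\left(w \right)} = w^{2}$
$- 74 l{\left(-11 \right)} + 49 = - 74 \left(-11\right)^{2} + 49 = \left(-74\right) 121 + 49 = -8954 + 49 = -8905$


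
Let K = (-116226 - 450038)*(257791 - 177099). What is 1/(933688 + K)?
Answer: -1/45692041000 ≈ -2.1886e-11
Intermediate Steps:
K = -45692974688 (K = -566264*80692 = -45692974688)
1/(933688 + K) = 1/(933688 - 45692974688) = 1/(-45692041000) = -1/45692041000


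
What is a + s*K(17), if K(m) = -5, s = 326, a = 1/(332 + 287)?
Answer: -1008969/619 ≈ -1630.0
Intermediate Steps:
a = 1/619 ≈ 0.0016155
a + s*K(17) = 1/619 + 326*(-5) = 1/619 - 1630 = -1008969/619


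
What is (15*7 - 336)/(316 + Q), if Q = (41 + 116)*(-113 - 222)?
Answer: 231/52279 ≈ 0.0044186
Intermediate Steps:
Q = -52595 (Q = 157*(-335) = -52595)
(15*7 - 336)/(316 + Q) = (15*7 - 336)/(316 - 52595) = (105 - 336)/(-52279) = -231*(-1/52279) = 231/52279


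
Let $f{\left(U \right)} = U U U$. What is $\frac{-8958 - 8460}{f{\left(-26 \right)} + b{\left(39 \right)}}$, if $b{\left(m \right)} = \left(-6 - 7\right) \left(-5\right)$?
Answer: $\frac{5806}{5837} \approx 0.99469$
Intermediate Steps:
$f{\left(U \right)} = U^{3}$ ($f{\left(U \right)} = U^{2} U = U^{3}$)
$b{\left(m \right)} = 65$ ($b{\left(m \right)} = \left(-13\right) \left(-5\right) = 65$)
$\frac{-8958 - 8460}{f{\left(-26 \right)} + b{\left(39 \right)}} = \frac{-8958 - 8460}{\left(-26\right)^{3} + 65} = - \frac{17418}{-17576 + 65} = - \frac{17418}{-17511} = \left(-17418\right) \left(- \frac{1}{17511}\right) = \frac{5806}{5837}$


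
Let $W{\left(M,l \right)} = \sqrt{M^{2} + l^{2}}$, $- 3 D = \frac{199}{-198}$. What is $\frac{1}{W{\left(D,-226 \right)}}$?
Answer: $\frac{594 \sqrt{18021491137}}{18021491137} \approx 0.0044248$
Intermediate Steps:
$D = \frac{199}{594}$ ($D = - \frac{199 \frac{1}{-198}}{3} = - \frac{199 \left(- \frac{1}{198}\right)}{3} = \left(- \frac{1}{3}\right) \left(- \frac{199}{198}\right) = \frac{199}{594} \approx 0.33502$)
$\frac{1}{W{\left(D,-226 \right)}} = \frac{1}{\sqrt{\left(\frac{199}{594}\right)^{2} + \left(-226\right)^{2}}} = \frac{1}{\sqrt{\frac{39601}{352836} + 51076}} = \frac{1}{\sqrt{\frac{18021491137}{352836}}} = \frac{1}{\frac{1}{594} \sqrt{18021491137}} = \frac{594 \sqrt{18021491137}}{18021491137}$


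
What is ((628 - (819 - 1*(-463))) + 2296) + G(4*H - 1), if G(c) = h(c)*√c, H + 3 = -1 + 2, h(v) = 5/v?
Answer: 1642 - 5*I/3 ≈ 1642.0 - 1.6667*I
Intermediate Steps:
H = -2 (H = -3 + (-1 + 2) = -3 + 1 = -2)
G(c) = 5/√c (G(c) = (5/c)*√c = 5/√c)
((628 - (819 - 1*(-463))) + 2296) + G(4*H - 1) = ((628 - (819 - 1*(-463))) + 2296) + 5/√(4*(-2) - 1) = ((628 - (819 + 463)) + 2296) + 5/√(-8 - 1) = ((628 - 1*1282) + 2296) + 5/√(-9) = ((628 - 1282) + 2296) + 5*(-I/3) = (-654 + 2296) - 5*I/3 = 1642 - 5*I/3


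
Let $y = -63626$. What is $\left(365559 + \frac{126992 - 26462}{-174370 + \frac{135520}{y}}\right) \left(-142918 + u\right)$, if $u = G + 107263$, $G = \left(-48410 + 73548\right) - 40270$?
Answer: $- \frac{1144322781047237682}{61636673} \approx -1.8566 \cdot 10^{10}$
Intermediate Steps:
$G = -15132$ ($G = 25138 - 40270 = -15132$)
$u = 92131$ ($u = -15132 + 107263 = 92131$)
$\left(365559 + \frac{126992 - 26462}{-174370 + \frac{135520}{y}}\right) \left(-142918 + u\right) = \left(365559 + \frac{126992 - 26462}{-174370 + \frac{135520}{-63626}}\right) \left(-142918 + 92131\right) = \left(365559 + \frac{100530}{-174370 + 135520 \left(- \frac{1}{63626}\right)}\right) \left(-50787\right) = \left(365559 + \frac{100530}{-174370 - \frac{67760}{31813}}\right) \left(-50787\right) = \left(365559 + \frac{100530}{- \frac{5547300570}{31813}}\right) \left(-50787\right) = \left(365559 + 100530 \left(- \frac{31813}{5547300570}\right)\right) \left(-50787\right) = \left(365559 - \frac{35535121}{61636673}\right) \left(-50787\right) = \frac{22531805010086}{61636673} \left(-50787\right) = - \frac{1144322781047237682}{61636673}$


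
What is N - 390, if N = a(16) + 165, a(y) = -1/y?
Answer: -3601/16 ≈ -225.06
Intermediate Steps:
N = 2639/16 (N = -1/16 + 165 = 2639/16 ≈ 164.94)
N - 390 = 2639/16 - 390 = -3601/16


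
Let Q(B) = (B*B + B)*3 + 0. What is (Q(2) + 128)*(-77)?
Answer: -11242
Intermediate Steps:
Q(B) = 3*B + 3*B² (Q(B) = (B² + B)*3 + 0 = (B + B²)*3 + 0 = (3*B + 3*B²) + 0 = 3*B + 3*B²)
(Q(2) + 128)*(-77) = (3*2*(1 + 2) + 128)*(-77) = (3*2*3 + 128)*(-77) = (18 + 128)*(-77) = 146*(-77) = -11242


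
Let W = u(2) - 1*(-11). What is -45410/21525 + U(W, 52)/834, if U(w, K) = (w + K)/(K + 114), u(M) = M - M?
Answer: -419025731/198667140 ≈ -2.1092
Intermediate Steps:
u(M) = 0
W = 11 (W = 0 - 1*(-11) = 0 + 11 = 11)
U(w, K) = (K + w)/(114 + K)
-45410/21525 + U(W, 52)/834 = -45410/21525 + ((52 + 11)/(114 + 52))/834 = -45410*1/21525 + (63/166)*(1/834) = -9082/4305 + ((1/166)*63)*(1/834) = -9082/4305 + (63/166)*(1/834) = -9082/4305 + 21/46148 = -419025731/198667140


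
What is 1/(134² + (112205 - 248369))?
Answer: -1/118208 ≈ -8.4597e-6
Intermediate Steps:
1/(134² + (112205 - 248369)) = 1/(17956 - 136164) = 1/(-118208) = -1/118208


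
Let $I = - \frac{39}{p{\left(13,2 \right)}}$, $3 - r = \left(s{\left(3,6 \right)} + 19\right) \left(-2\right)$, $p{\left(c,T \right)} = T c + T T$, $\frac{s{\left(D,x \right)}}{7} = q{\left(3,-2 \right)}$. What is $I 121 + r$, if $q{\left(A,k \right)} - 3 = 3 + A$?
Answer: $\frac{97}{10} \approx 9.7$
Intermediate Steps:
$q{\left(A,k \right)} = 6 + A$ ($q{\left(A,k \right)} = 3 + \left(3 + A\right) = 6 + A$)
$s{\left(D,x \right)} = 63$ ($s{\left(D,x \right)} = 7 \left(6 + 3\right) = 7 \cdot 9 = 63$)
$p{\left(c,T \right)} = T^{2} + T c$ ($p{\left(c,T \right)} = T c + T^{2} = T^{2} + T c$)
$r = 167$ ($r = 3 - \left(63 + 19\right) \left(-2\right) = 3 - 82 \left(-2\right) = 3 - -164 = 3 + 164 = 167$)
$I = - \frac{13}{10}$ ($I = - \frac{39}{2 \left(2 + 13\right)} = - \frac{39}{2 \cdot 15} = - \frac{39}{30} = \left(-39\right) \frac{1}{30} = - \frac{13}{10} \approx -1.3$)
$I 121 + r = \left(- \frac{13}{10}\right) 121 + 167 = - \frac{1573}{10} + 167 = \frac{97}{10}$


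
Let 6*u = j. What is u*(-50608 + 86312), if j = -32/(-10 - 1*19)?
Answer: 571264/87 ≈ 6566.3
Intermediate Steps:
j = 32/29 (j = -32/(-10 - 19) = -32/(-29) = -32*(-1/29) = 32/29 ≈ 1.1034)
u = 16/87 (u = (⅙)*(32/29) = 16/87 ≈ 0.18391)
u*(-50608 + 86312) = 16*(-50608 + 86312)/87 = (16/87)*35704 = 571264/87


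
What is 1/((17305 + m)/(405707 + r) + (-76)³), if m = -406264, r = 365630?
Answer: -771337/338598819871 ≈ -2.2780e-6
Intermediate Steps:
1/((17305 + m)/(405707 + r) + (-76)³) = 1/((17305 - 406264)/(405707 + 365630) + (-76)³) = 1/(-388959/771337 - 438976) = 1/(-338598819871/771337) = -771337/338598819871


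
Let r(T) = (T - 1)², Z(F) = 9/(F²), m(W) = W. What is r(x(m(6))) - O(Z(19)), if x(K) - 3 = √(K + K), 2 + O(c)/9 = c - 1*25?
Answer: 93418/361 + 8*√3 ≈ 272.63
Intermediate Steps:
Z(F) = 9/F²
O(c) = -243 + 9*c (O(c) = -18 + 9*(c - 1*25) = -18 + 9*(c - 25) = -18 + 9*(-25 + c) = -18 + (-225 + 9*c) = -243 + 9*c)
x(K) = 3 + √2*√K (x(K) = 3 + √(K + K) = 3 + √(2*K) = 3 + √2*√K)
r(T) = (-1 + T)²
r(x(m(6))) - O(Z(19)) = (-1 + (3 + √2*√6))² - (-243 + 9*(9/19²)) = (-1 + (3 + 2*√3))² - (-243 + 9*(9*(1/361))) = (2 + 2*√3)² - (-243 + 9*(9/361)) = (2 + 2*√3)² - (-243 + 81/361) = (2 + 2*√3)² - 1*(-87642/361) = (2 + 2*√3)² + 87642/361 = 87642/361 + (2 + 2*√3)²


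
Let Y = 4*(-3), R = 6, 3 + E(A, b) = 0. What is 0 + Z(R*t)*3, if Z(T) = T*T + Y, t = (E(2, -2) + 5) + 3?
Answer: 2664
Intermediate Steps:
E(A, b) = -3 (E(A, b) = -3 + 0 = -3)
t = 5 (t = (-3 + 5) + 3 = 2 + 3 = 5)
Y = -12
Z(T) = -12 + T² (Z(T) = T*T - 12 = T² - 12 = -12 + T²)
0 + Z(R*t)*3 = 0 + (-12 + (6*5)²)*3 = 0 + (-12 + 30²)*3 = 0 + (-12 + 900)*3 = 0 + 888*3 = 0 + 2664 = 2664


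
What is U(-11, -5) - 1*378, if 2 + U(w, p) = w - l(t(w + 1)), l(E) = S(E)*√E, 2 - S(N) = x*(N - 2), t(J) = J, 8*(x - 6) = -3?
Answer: -391 - 139*I*√10/2 ≈ -391.0 - 219.78*I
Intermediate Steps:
x = 45/8 (x = 6 + (⅛)*(-3) = 6 - 3/8 = 45/8 ≈ 5.6250)
S(N) = 53/4 - 45*N/8 (S(N) = 2 - 45*(N - 2)/8 = 2 - 45*(-2 + N)/8 = 2 - (-45/4 + 45*N/8) = 2 + (45/4 - 45*N/8) = 53/4 - 45*N/8)
l(E) = √E*(53/4 - 45*E/8) (l(E) = (53/4 - 45*E/8)*√E = √E*(53/4 - 45*E/8))
U(w, p) = -2 + w - √(1 + w)*(61 - 45*w)/8 (U(w, p) = -2 + (w - √(w + 1)*(106 - 45*(w + 1))/8) = -2 + (w - √(1 + w)*(106 - 45*(1 + w))/8) = -2 + (w - √(1 + w)*(106 + (-45 - 45*w))/8) = -2 + (w - √(1 + w)*(61 - 45*w)/8) = -2 + w - √(1 + w)*(61 - 45*w)/8)
U(-11, -5) - 1*378 = (-2 - 11 + √(1 - 11)*(-61 + 45*(-11))/8) - 1*378 = (-2 - 11 + √(-10)*(-61 - 495)/8) - 378 = (-2 - 11 + (⅛)*(I*√10)*(-556)) - 378 = (-2 - 11 - 139*I*√10/2) - 378 = (-13 - 139*I*√10/2) - 378 = -391 - 139*I*√10/2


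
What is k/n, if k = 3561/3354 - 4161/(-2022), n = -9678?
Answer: -97946/303861779 ≈ -0.00032234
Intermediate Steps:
k = 587676/188383 (k = 3561*(1/3354) - 4161*(-1/2022) = 1187/1118 + 1387/674 = 587676/188383 ≈ 3.1196)
k/n = (587676/188383)/(-9678) = (587676/188383)*(-1/9678) = -97946/303861779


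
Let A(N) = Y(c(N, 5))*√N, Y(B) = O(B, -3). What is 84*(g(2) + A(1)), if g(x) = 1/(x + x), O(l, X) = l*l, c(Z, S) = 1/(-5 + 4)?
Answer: 105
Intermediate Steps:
c(Z, S) = -1 (c(Z, S) = 1/(-1) = -1)
O(l, X) = l²
Y(B) = B²
g(x) = 1/(2*x)
A(N) = √N (A(N) = (-1)²*√N = 1*√N = √N)
84*(g(2) + A(1)) = 84*((½)/2 + √1) = 84*((½)*(½) + 1) = 84*(¼ + 1) = 84*(5/4) = 105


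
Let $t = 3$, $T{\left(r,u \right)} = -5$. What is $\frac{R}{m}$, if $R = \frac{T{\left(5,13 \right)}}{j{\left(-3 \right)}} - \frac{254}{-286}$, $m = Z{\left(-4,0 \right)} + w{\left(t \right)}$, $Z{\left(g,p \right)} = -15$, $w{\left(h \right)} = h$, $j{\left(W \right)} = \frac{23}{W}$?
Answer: $- \frac{2533}{19734} \approx -0.12836$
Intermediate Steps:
$m = -12$ ($m = -15 + 3 = -12$)
$R = \frac{5066}{3289}$ ($R = - \frac{5}{23 \frac{1}{-3}} - \frac{254}{-286} = - \frac{5}{23 \left(- \frac{1}{3}\right)} - - \frac{127}{143} = - \frac{5}{- \frac{23}{3}} + \frac{127}{143} = \left(-5\right) \left(- \frac{3}{23}\right) + \frac{127}{143} = \frac{15}{23} + \frac{127}{143} = \frac{5066}{3289} \approx 1.5403$)
$\frac{R}{m} = \frac{5066}{3289 \left(-12\right)} = \frac{5066}{3289} \left(- \frac{1}{12}\right) = - \frac{2533}{19734}$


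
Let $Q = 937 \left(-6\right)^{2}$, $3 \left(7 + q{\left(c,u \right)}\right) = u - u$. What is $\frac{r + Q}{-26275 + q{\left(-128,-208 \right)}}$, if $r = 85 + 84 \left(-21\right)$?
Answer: $- \frac{32053}{26282} \approx -1.2196$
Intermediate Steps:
$q{\left(c,u \right)} = -7$ ($q{\left(c,u \right)} = -7 + \frac{u - u}{3} = -7 + \frac{1}{3} \cdot 0 = -7 + 0 = -7$)
$Q = 33732$ ($Q = 937 \cdot 36 = 33732$)
$r = -1679$ ($r = 85 - 1764 = -1679$)
$\frac{r + Q}{-26275 + q{\left(-128,-208 \right)}} = \frac{-1679 + 33732}{-26275 - 7} = \frac{32053}{-26282} = 32053 \left(- \frac{1}{26282}\right) = - \frac{32053}{26282}$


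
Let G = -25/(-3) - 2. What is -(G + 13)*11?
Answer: -638/3 ≈ -212.67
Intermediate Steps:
G = 19/3 (G = -25*(-1)/3 - 2 = -5*(-5/3) - 2 = 25/3 - 2 = 19/3 ≈ 6.3333)
-(G + 13)*11 = -(19/3 + 13)*11 = -58*11/3 = -1*638/3 = -638/3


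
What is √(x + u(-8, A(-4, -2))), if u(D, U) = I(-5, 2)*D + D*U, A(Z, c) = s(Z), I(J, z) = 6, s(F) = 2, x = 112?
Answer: 4*√3 ≈ 6.9282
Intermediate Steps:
A(Z, c) = 2
u(D, U) = 6*D + D*U
√(x + u(-8, A(-4, -2))) = √(112 - 8*(6 + 2)) = √(112 - 8*8) = √(112 - 64) = √48 = 4*√3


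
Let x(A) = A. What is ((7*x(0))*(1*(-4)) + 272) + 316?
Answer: 588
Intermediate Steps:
((7*x(0))*(1*(-4)) + 272) + 316 = ((7*0)*(1*(-4)) + 272) + 316 = (0*(-4) + 272) + 316 = (0 + 272) + 316 = 272 + 316 = 588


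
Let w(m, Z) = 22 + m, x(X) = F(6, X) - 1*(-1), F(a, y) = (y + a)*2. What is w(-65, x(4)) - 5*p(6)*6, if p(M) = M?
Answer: -223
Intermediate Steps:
F(a, y) = 2*a + 2*y (F(a, y) = (a + y)*2 = 2*a + 2*y)
x(X) = 13 + 2*X (x(X) = (2*6 + 2*X) - 1*(-1) = (12 + 2*X) + 1 = 13 + 2*X)
w(-65, x(4)) - 5*p(6)*6 = (22 - 65) - 5*6*6 = -43 - 30*6 = -43 - 180 = -223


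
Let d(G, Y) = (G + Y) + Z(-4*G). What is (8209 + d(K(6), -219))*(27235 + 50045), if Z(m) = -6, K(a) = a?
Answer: 617467200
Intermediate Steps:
d(G, Y) = -6 + G + Y (d(G, Y) = (G + Y) - 6 = -6 + G + Y)
(8209 + d(K(6), -219))*(27235 + 50045) = (8209 + (-6 + 6 - 219))*(27235 + 50045) = (8209 - 219)*77280 = 7990*77280 = 617467200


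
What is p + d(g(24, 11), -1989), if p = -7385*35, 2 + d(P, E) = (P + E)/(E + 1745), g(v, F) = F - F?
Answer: -63066399/244 ≈ -2.5847e+5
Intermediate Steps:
g(v, F) = 0
d(P, E) = -2 + (E + P)/(1745 + E) (d(P, E) = -2 + (P + E)/(E + 1745) = -2 + (E + P)/(1745 + E))
p = -258475
p + d(g(24, 11), -1989) = -258475 + (-3490 + 0 - 1*(-1989))/(1745 - 1989) = -258475 + (-3490 + 0 + 1989)/(-244) = -258475 - 1/244*(-1501) = -258475 + 1501/244 = -63066399/244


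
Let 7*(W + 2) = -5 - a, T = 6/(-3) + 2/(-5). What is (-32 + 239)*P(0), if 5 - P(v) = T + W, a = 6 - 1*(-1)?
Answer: 80523/35 ≈ 2300.7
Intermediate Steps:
a = 7 (a = 6 + 1 = 7)
T = -12/5 (T = 6*(-⅓) + 2*(-⅕) = -2 - ⅖ = -12/5 ≈ -2.4000)
W = -26/7 (W = -2 + (-5 - 1*7)/7 = -2 + (-5 - 7)/7 = -2 + (⅐)*(-12) = -2 - 12/7 = -26/7 ≈ -3.7143)
P(v) = 389/35 (P(v) = 5 - (-12/5 - 26/7) = 5 - 1*(-214/35) = 5 + 214/35 = 389/35)
(-32 + 239)*P(0) = (-32 + 239)*(389/35) = 207*(389/35) = 80523/35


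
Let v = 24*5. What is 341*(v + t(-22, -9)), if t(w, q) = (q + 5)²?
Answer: 46376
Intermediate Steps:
t(w, q) = (5 + q)²
v = 120
341*(v + t(-22, -9)) = 341*(120 + (5 - 9)²) = 341*(120 + (-4)²) = 341*(120 + 16) = 341*136 = 46376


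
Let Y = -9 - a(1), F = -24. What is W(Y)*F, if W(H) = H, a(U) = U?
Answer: 240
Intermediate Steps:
Y = -10 (Y = -9 - 1*1 = -9 - 1 = -10)
W(Y)*F = -10*(-24) = 240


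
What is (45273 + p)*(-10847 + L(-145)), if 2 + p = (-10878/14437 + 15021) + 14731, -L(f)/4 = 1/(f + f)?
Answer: -1703507741144649/2093365 ≈ -8.1377e+8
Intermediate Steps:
L(f) = -2/f (L(f) = -4/(f + f) = -4*1/(2*f) = -2/f)
p = 429489872/14437 (p = -2 + ((-10878/14437 + 15021) + 14731) = -2 + (216847299/14437 + 14731) = -2 + 429518746/14437 = 429489872/14437 ≈ 29749.)
(45273 + p)*(-10847 + L(-145)) = (45273 + 429489872/14437)*(-10847 - 2/(-145)) = 1083096173*(-10847 - 2*(-1/145))/14437 = 1083096173*(-10847 + 2/145)/14437 = (1083096173/14437)*(-1572813/145) = -1703507741144649/2093365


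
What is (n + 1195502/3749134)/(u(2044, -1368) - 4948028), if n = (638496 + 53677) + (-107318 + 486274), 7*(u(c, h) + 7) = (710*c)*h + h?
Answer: -379873668034/102337878188703 ≈ -0.0037120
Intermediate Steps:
u(c, h) = -7 + h/7 + 710*c*h/7 (u(c, h) = -7 + ((710*c)*h + h)/7 = -7 + (710*c*h + h)/7 = -7 + (h + 710*c*h)/7 = -7 + (h/7 + 710*c*h/7) = -7 + h/7 + 710*c*h/7)
n = 1071129 (n = 692173 + 378956 = 1071129)
(n + 1195502/3749134)/(u(2044, -1368) - 4948028) = (1071129 + 1195502/3749134)/((-7 + (1/7)*(-1368) + (710/7)*2044*(-1368)) - 4948028) = (1071129 + 1195502*(1/3749134))/((-7 - 1368/7 - 283613760) - 4948028) = (1071129 + 597751/1874567)/(-1985297737/7 - 4948028) = 2007903673894/(1874567*(-2019933933/7)) = (2007903673894/1874567)*(-7/2019933933) = -379873668034/102337878188703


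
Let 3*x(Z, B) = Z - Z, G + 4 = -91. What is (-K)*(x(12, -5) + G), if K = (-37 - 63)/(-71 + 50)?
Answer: 9500/21 ≈ 452.38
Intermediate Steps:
G = -95 (G = -4 - 91 = -95)
K = 100/21 (K = -100/(-21) = -100*(-1/21) = 100/21 ≈ 4.7619)
x(Z, B) = 0 (x(Z, B) = (Z - Z)/3 = (⅓)*0 = 0)
(-K)*(x(12, -5) + G) = (-1*100/21)*(0 - 95) = -100/21*(-95) = 9500/21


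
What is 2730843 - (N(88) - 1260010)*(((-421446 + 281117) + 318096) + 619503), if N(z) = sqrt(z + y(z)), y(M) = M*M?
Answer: 1004570903543 - 1594540*sqrt(1958) ≈ 1.0045e+12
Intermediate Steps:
y(M) = M**2
N(z) = sqrt(z + z**2)
2730843 - (N(88) - 1260010)*(((-421446 + 281117) + 318096) + 619503) = 2730843 - (sqrt(88*(1 + 88)) - 1260010)*(((-421446 + 281117) + 318096) + 619503) = 2730843 - (sqrt(88*89) - 1260010)*((-140329 + 318096) + 619503) = 2730843 - (sqrt(7832) - 1260010)*(177767 + 619503) = 2730843 - (2*sqrt(1958) - 1260010)*797270 = 2730843 - (-1260010 + 2*sqrt(1958))*797270 = 2730843 - (-1004568172700 + 1594540*sqrt(1958)) = 2730843 + (1004568172700 - 1594540*sqrt(1958)) = 1004570903543 - 1594540*sqrt(1958)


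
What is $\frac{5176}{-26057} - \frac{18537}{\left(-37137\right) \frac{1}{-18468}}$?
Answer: $- \frac{2973526630708}{322559603} \approx -9218.5$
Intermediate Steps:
$\frac{5176}{-26057} - \frac{18537}{\left(-37137\right) \frac{1}{-18468}} = 5176 \left(- \frac{1}{26057}\right) - \frac{18537}{\left(-37137\right) \left(- \frac{1}{18468}\right)} = - \frac{5176}{26057} - \frac{18537}{\frac{12379}{6156}} = - \frac{5176}{26057} - \frac{114113772}{12379} = - \frac{2973526630708}{322559603}$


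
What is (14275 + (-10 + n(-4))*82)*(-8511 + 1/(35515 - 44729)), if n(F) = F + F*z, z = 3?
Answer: -952258370765/9214 ≈ -1.0335e+8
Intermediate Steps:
n(F) = 4*F (n(F) = F + F*3 = F + 3*F = 4*F)
(14275 + (-10 + n(-4))*82)*(-8511 + 1/(35515 - 44729)) = (14275 + (-10 + 4*(-4))*82)*(-8511 + 1/(35515 - 44729)) = (14275 + (-10 - 16)*82)*(-8511 + 1/(-9214)) = (14275 - 26*82)*(-8511 - 1/9214) = (14275 - 2132)*(-78420355/9214) = 12143*(-78420355/9214) = -952258370765/9214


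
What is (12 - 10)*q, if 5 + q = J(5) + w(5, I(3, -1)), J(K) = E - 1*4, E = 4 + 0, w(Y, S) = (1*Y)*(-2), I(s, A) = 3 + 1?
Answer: -30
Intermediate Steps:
I(s, A) = 4
w(Y, S) = -2*Y (w(Y, S) = Y*(-2) = -2*Y)
E = 4
J(K) = 0 (J(K) = 4 - 1*4 = 4 - 4 = 0)
q = -15 (q = -5 + (0 - 2*5) = -5 + (0 - 10) = -5 - 10 = -15)
(12 - 10)*q = (12 - 10)*(-15) = 2*(-15) = -30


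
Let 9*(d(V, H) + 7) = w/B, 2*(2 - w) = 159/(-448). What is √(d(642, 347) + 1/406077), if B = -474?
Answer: I*√16599040895172816885/1539843984 ≈ 2.6458*I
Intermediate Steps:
w = 1951/896 (w = 2 - 159/(2*(-448)) = 2 - 159*(-1)/(2*448) = 2 - ½*(-159/448) = 2 + 159/896 = 1951/896 ≈ 2.1775)
d(V, H) = -26758303/3822336 (d(V, H) = -7 + ((1951/896)/(-474))/9 = -7 + ((1951/896)*(-1/474))/9 = -7 + (⅑)*(-1951/424704) = -7 - 1951/3822336 = -26758303/3822336)
√(d(642, 347) + 1/406077) = √(-26758303/3822336 + 1/406077) = √(-517425123095/73912511232) = I*√16599040895172816885/1539843984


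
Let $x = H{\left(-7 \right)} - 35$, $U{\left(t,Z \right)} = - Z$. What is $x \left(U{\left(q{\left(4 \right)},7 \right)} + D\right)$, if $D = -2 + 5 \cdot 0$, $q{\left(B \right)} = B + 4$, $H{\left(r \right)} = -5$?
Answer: $360$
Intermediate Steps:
$q{\left(B \right)} = 4 + B$
$D = -2$ ($D = -2 + 0 = -2$)
$x = -40$ ($x = -5 - 35 = -40$)
$x \left(U{\left(q{\left(4 \right)},7 \right)} + D\right) = - 40 \left(\left(-1\right) 7 - 2\right) = - 40 \left(-7 - 2\right) = \left(-40\right) \left(-9\right) = 360$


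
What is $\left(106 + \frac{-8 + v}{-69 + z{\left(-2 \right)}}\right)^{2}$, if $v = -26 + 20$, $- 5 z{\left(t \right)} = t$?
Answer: $\frac{27081616}{2401} \approx 11279.0$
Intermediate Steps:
$z{\left(t \right)} = - \frac{t}{5}$
$v = -6$
$\left(106 + \frac{-8 + v}{-69 + z{\left(-2 \right)}}\right)^{2} = \left(106 + \frac{-8 - 6}{-69 - - \frac{2}{5}}\right)^{2} = \left(106 - \frac{14}{-69 + \frac{2}{5}}\right)^{2} = \left(106 - \frac{14}{- \frac{343}{5}}\right)^{2} = \left(106 - - \frac{10}{49}\right)^{2} = \left(106 + \frac{10}{49}\right)^{2} = \left(\frac{5204}{49}\right)^{2} = \frac{27081616}{2401}$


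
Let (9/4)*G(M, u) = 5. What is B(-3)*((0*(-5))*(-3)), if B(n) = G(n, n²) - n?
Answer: 0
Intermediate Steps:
G(M, u) = 20/9 (G(M, u) = (4/9)*5 = 20/9)
B(n) = 20/9 - n
B(-3)*((0*(-5))*(-3)) = (20/9 - 1*(-3))*((0*(-5))*(-3)) = (20/9 + 3)*(0*(-3)) = (47/9)*0 = 0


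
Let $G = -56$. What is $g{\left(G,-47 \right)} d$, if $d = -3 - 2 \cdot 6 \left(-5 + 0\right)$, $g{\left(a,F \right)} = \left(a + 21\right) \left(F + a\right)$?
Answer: $205485$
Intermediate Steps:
$g{\left(a,F \right)} = \left(21 + a\right) \left(F + a\right)$
$d = 57$ ($d = -3 - 2 \cdot 6 \left(-5\right) = -3 - -60 = -3 + 60 = 57$)
$g{\left(G,-47 \right)} d = \left(\left(-56\right)^{2} + 21 \left(-47\right) + 21 \left(-56\right) - -2632\right) 57 = \left(3136 - 987 - 1176 + 2632\right) 57 = 3605 \cdot 57 = 205485$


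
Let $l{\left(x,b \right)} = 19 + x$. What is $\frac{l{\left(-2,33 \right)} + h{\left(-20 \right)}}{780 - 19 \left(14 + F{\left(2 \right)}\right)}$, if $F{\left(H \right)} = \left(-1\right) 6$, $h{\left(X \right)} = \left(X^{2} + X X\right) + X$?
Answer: $\frac{797}{628} \approx 1.2691$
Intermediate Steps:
$h{\left(X \right)} = X + 2 X^{2}$ ($h{\left(X \right)} = \left(X^{2} + X^{2}\right) + X = 2 X^{2} + X = X + 2 X^{2}$)
$F{\left(H \right)} = -6$
$\frac{l{\left(-2,33 \right)} + h{\left(-20 \right)}}{780 - 19 \left(14 + F{\left(2 \right)}\right)} = \frac{\left(19 - 2\right) - 20 \left(1 + 2 \left(-20\right)\right)}{780 - 19 \left(14 - 6\right)} = \frac{17 - 20 \left(1 - 40\right)}{780 - 152} = \frac{17 - -780}{780 - 152} = \frac{17 + 780}{628} = 797 \cdot \frac{1}{628} = \frac{797}{628}$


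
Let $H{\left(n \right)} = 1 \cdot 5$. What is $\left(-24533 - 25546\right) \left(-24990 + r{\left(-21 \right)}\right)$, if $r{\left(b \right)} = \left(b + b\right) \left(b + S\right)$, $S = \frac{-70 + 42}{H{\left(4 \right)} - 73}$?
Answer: $\frac{20538900270}{17} \approx 1.2082 \cdot 10^{9}$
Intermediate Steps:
$H{\left(n \right)} = 5$
$S = \frac{7}{17}$ ($S = \frac{-70 + 42}{5 - 73} = - \frac{28}{-68} = \left(-28\right) \left(- \frac{1}{68}\right) = \frac{7}{17} \approx 0.41176$)
$r{\left(b \right)} = 2 b \left(\frac{7}{17} + b\right)$ ($r{\left(b \right)} = \left(b + b\right) \left(b + \frac{7}{17}\right) = 2 b \left(\frac{7}{17} + b\right)$)
$\left(-24533 - 25546\right) \left(-24990 + r{\left(-21 \right)}\right) = \left(-24533 - 25546\right) \left(-24990 + \frac{2}{17} \left(-21\right) \left(7 + 17 \left(-21\right)\right)\right) = - 50079 \left(-24990 + \frac{2}{17} \left(-21\right) \left(7 - 357\right)\right) = - 50079 \left(-24990 + \frac{2}{17} \left(-21\right) \left(-350\right)\right) = - 50079 \left(-24990 + \frac{14700}{17}\right) = \left(-50079\right) \left(- \frac{410130}{17}\right) = \frac{20538900270}{17}$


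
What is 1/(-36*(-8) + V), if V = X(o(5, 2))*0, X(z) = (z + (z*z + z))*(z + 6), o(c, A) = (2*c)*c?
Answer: 1/288 ≈ 0.0034722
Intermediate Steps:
o(c, A) = 2*c²
X(z) = (6 + z)*(z² + 2*z) (X(z) = (z + (z² + z))*(6 + z) = (z + (z + z²))*(6 + z) = (z² + 2*z)*(6 + z) = (6 + z)*(z² + 2*z))
V = 0 (V = ((2*5²)*(12 + (2*5²)² + 8*(2*5²)))*0 = ((2*25)*(12 + (2*25)² + 8*(2*25)))*0 = (50*(12 + 50² + 8*50))*0 = (50*(12 + 2500 + 400))*0 = (50*2912)*0 = 145600*0 = 0)
1/(-36*(-8) + V) = 1/(-36*(-8) + 0) = 1/(288 + 0) = 1/288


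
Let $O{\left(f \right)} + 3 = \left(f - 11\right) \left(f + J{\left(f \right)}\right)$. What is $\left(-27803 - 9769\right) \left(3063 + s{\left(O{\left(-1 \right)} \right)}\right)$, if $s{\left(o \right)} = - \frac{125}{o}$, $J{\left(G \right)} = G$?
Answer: $- \frac{804015752}{7} \approx -1.1486 \cdot 10^{8}$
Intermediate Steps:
$O{\left(f \right)} = -3 + 2 f \left(-11 + f\right)$ ($O{\left(f \right)} = -3 + \left(f - 11\right) \left(f + f\right) = -3 + \left(-11 + f\right) 2 f = -3 + 2 f \left(-11 + f\right)$)
$\left(-27803 - 9769\right) \left(3063 + s{\left(O{\left(-1 \right)} \right)}\right) = \left(-27803 - 9769\right) \left(3063 - \frac{125}{-3 - -22 + 2 \left(-1\right)^{2}}\right) = - 37572 \left(3063 - \frac{125}{-3 + 22 + 2 \cdot 1}\right) = - 37572 \left(3063 - \frac{125}{-3 + 22 + 2}\right) = - 37572 \left(3063 - \frac{125}{21}\right) = \left(-37572\right) \frac{64198}{21} = - \frac{804015752}{7}$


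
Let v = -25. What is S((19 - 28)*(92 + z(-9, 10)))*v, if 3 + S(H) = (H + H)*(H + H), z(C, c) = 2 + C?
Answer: -58522425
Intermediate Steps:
S(H) = -3 + 4*H² (S(H) = -3 + (H + H)*(H + H) = -3 + (2*H)*(2*H) = -3 + 4*H²)
S((19 - 28)*(92 + z(-9, 10)))*v = (-3 + 4*((19 - 28)*(92 + (2 - 9)))²)*(-25) = (-3 + 4*(-9*(92 - 7))²)*(-25) = (-3 + 4*(-9*85)²)*(-25) = (-3 + 4*(-765)²)*(-25) = (-3 + 4*585225)*(-25) = (-3 + 2340900)*(-25) = 2340897*(-25) = -58522425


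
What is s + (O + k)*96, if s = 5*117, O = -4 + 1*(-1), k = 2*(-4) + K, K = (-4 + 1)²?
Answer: 201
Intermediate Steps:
K = 9 (K = (-3)² = 9)
k = 1 (k = 2*(-4) + 9 = -8 + 9 = 1)
O = -5 (O = -4 - 1 = -5)
s = 585
s + (O + k)*96 = 585 + (-5 + 1)*96 = 585 - 4*96 = 585 - 384 = 201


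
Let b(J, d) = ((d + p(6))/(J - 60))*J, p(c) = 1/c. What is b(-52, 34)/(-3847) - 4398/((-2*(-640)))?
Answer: -177863813/51703680 ≈ -3.4401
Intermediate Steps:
b(J, d) = J*(⅙ + d)/(-60 + J) (b(J, d) = ((d + 1/6)/(J - 60))*J = ((d + ⅙)/(-60 + J))*J = ((⅙ + d)/(-60 + J))*J = J*(⅙ + d)/(-60 + J))
b(-52, 34)/(-3847) - 4398/((-2*(-640))) = ((⅙)*(-52)*(1 + 6*34)/(-60 - 52))/(-3847) - 4398/((-2*(-640))) = ((⅙)*(-52)*(1 + 204)/(-112))*(-1/3847) - 4398/1280 = ((⅙)*(-52)*(-1/112)*205)*(-1/3847) - 4398*1/1280 = (2665/168)*(-1/3847) - 2199/640 = -2665/646296 - 2199/640 = -177863813/51703680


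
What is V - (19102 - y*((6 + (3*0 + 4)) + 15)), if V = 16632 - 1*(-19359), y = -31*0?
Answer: 16889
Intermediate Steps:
y = 0
V = 35991 (V = 16632 + 19359 = 35991)
V - (19102 - y*((6 + (3*0 + 4)) + 15)) = 35991 - (19102 - 0*((6 + (3*0 + 4)) + 15)) = 35991 - (19102 - 0*((6 + (0 + 4)) + 15)) = 35991 - (19102 - 0*((6 + 4) + 15)) = 35991 - (19102 - 0*(10 + 15)) = 35991 - (19102 - 0*25) = 35991 - (19102 - 1*0) = 35991 - (19102 + 0) = 35991 - 1*19102 = 35991 - 19102 = 16889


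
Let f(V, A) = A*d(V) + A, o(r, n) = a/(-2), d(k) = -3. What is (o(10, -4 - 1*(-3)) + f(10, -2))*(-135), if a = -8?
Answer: -1080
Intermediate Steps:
o(r, n) = 4 (o(r, n) = -8/(-2) = -8*(-1/2) = 4)
f(V, A) = -2*A (f(V, A) = A*(-3) + A = -3*A + A = -2*A)
(o(10, -4 - 1*(-3)) + f(10, -2))*(-135) = (4 - 2*(-2))*(-135) = (4 + 4)*(-135) = 8*(-135) = -1080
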